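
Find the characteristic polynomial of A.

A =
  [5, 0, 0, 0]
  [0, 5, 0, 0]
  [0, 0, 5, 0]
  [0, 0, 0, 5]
x^4 - 20*x^3 + 150*x^2 - 500*x + 625

Expanding det(x·I − A) (e.g. by cofactor expansion or by noting that A is similar to its Jordan form J, which has the same characteristic polynomial as A) gives
  χ_A(x) = x^4 - 20*x^3 + 150*x^2 - 500*x + 625
which factors as (x - 5)^4. The eigenvalues (with algebraic multiplicities) are λ = 5 with multiplicity 4.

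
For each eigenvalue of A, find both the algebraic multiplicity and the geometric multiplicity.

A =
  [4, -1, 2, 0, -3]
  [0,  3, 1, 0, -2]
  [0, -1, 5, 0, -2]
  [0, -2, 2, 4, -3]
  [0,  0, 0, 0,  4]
λ = 4: alg = 5, geom = 2

Step 1 — factor the characteristic polynomial to read off the algebraic multiplicities:
  χ_A(x) = (x - 4)^5

Step 2 — compute geometric multiplicities via the rank-nullity identity g(λ) = n − rank(A − λI):
  rank(A − (4)·I) = 3, so dim ker(A − (4)·I) = n − 3 = 2

Summary:
  λ = 4: algebraic multiplicity = 5, geometric multiplicity = 2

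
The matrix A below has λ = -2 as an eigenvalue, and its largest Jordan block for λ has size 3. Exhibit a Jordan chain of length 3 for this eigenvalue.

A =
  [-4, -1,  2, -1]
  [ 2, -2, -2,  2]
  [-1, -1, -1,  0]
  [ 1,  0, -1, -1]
A Jordan chain for λ = -2 of length 3:
v_1 = (-1, 0, -1, 0)ᵀ
v_2 = (-2, 2, -1, 1)ᵀ
v_3 = (1, 0, 0, 0)ᵀ

Let N = A − (-2)·I. We want v_3 with N^3 v_3 = 0 but N^2 v_3 ≠ 0; then v_{j-1} := N · v_j for j = 3, …, 2.

Pick v_3 = (1, 0, 0, 0)ᵀ.
Then v_2 = N · v_3 = (-2, 2, -1, 1)ᵀ.
Then v_1 = N · v_2 = (-1, 0, -1, 0)ᵀ.

Sanity check: (A − (-2)·I) v_1 = (0, 0, 0, 0)ᵀ = 0. ✓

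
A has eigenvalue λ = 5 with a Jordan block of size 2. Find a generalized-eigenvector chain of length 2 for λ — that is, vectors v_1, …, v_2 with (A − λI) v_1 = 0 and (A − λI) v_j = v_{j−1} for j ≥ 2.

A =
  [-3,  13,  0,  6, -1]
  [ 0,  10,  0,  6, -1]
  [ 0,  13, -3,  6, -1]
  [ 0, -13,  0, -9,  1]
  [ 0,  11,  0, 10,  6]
A Jordan chain for λ = 5 of length 2:
v_1 = (-1, -1, -1, 1, 1)ᵀ
v_2 = (1, 1, 1, -1, 0)ᵀ

Let N = A − (5)·I. We want v_2 with N^2 v_2 = 0 but N^1 v_2 ≠ 0; then v_{j-1} := N · v_j for j = 2, …, 2.

Pick v_2 = (1, 1, 1, -1, 0)ᵀ.
Then v_1 = N · v_2 = (-1, -1, -1, 1, 1)ᵀ.

Sanity check: (A − (5)·I) v_1 = (0, 0, 0, 0, 0)ᵀ = 0. ✓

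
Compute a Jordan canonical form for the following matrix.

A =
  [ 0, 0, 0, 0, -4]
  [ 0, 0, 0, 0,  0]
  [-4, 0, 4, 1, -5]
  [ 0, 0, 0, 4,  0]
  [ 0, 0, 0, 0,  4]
J_1(0) ⊕ J_1(0) ⊕ J_2(4) ⊕ J_1(4)

The characteristic polynomial is
  det(x·I − A) = x^5 - 12*x^4 + 48*x^3 - 64*x^2 = x^2*(x - 4)^3

Eigenvalues and multiplicities (the geometric multiplicity of λ is n − rank(A − λI), which equals the number of Jordan blocks for λ):
  λ = 0: algebraic multiplicity = 2, geometric multiplicity = 2
  λ = 4: algebraic multiplicity = 3, geometric multiplicity = 2

Determining the block sizes for each eigenvalue:
  λ = 0: gm = am = 2, so every block has size 1 → block sizes [1, 1]
  λ = 4: 2 blocks summing to 3 forces exactly one block of size 2 and the rest size 1 → block sizes [2, 1]

Assembling the blocks gives a Jordan form
J =
  [0, 0, 0, 0, 0]
  [0, 0, 0, 0, 0]
  [0, 0, 4, 1, 0]
  [0, 0, 0, 4, 0]
  [0, 0, 0, 0, 4]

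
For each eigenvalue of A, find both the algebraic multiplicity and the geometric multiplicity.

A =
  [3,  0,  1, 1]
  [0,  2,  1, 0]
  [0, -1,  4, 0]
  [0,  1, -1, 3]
λ = 3: alg = 4, geom = 2

Step 1 — factor the characteristic polynomial to read off the algebraic multiplicities:
  χ_A(x) = (x - 3)^4

Step 2 — compute geometric multiplicities via the rank-nullity identity g(λ) = n − rank(A − λI):
  rank(A − (3)·I) = 2, so dim ker(A − (3)·I) = n − 2 = 2

Summary:
  λ = 3: algebraic multiplicity = 4, geometric multiplicity = 2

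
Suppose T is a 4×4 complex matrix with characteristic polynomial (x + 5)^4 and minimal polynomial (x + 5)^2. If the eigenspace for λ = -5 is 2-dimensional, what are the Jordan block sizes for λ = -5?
Block sizes for λ = -5: [2, 2]

Step 1 — from the characteristic polynomial, algebraic multiplicity of λ = -5 is 4. From dim ker(T − (-5)·I) = 2, there are exactly 2 Jordan blocks for λ = -5.
Step 2 — from the minimal polynomial, the factor (x + 5)^2 tells us the largest block for λ = -5 has size 2.
Step 3 — with total size 4, 2 blocks, and largest block 2, the block sizes (in nonincreasing order) are [2, 2].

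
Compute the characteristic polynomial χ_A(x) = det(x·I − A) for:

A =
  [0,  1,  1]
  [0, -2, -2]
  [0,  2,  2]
x^3

Expanding det(x·I − A) (e.g. by cofactor expansion or by noting that A is similar to its Jordan form J, which has the same characteristic polynomial as A) gives
  χ_A(x) = x^3
which factors as x^3. The eigenvalues (with algebraic multiplicities) are λ = 0 with multiplicity 3.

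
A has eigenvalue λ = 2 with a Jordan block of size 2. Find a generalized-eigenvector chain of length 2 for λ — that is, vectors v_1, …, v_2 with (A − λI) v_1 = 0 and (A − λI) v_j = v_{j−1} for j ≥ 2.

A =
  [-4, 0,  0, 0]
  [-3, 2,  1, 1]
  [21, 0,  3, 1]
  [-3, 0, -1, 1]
A Jordan chain for λ = 2 of length 2:
v_1 = (0, 1, 1, -1)ᵀ
v_2 = (0, 0, 1, 0)ᵀ

Let N = A − (2)·I. We want v_2 with N^2 v_2 = 0 but N^1 v_2 ≠ 0; then v_{j-1} := N · v_j for j = 2, …, 2.

Pick v_2 = (0, 0, 1, 0)ᵀ.
Then v_1 = N · v_2 = (0, 1, 1, -1)ᵀ.

Sanity check: (A − (2)·I) v_1 = (0, 0, 0, 0)ᵀ = 0. ✓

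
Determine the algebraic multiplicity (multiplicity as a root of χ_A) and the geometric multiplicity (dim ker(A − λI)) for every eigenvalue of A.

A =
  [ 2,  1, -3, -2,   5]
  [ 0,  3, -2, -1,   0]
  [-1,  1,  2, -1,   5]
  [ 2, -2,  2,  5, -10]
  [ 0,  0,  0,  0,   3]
λ = 3: alg = 5, geom = 3

Step 1 — factor the characteristic polynomial to read off the algebraic multiplicities:
  χ_A(x) = (x - 3)^5

Step 2 — compute geometric multiplicities via the rank-nullity identity g(λ) = n − rank(A − λI):
  rank(A − (3)·I) = 2, so dim ker(A − (3)·I) = n − 2 = 3

Summary:
  λ = 3: algebraic multiplicity = 5, geometric multiplicity = 3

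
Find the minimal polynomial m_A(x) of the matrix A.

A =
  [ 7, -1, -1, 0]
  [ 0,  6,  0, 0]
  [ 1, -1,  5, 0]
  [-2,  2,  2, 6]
x^2 - 12*x + 36

The characteristic polynomial is χ_A(x) = (x - 6)^4, so the eigenvalues are known. The minimal polynomial is
  m_A(x) = Π_λ (x − λ)^{k_λ}
where k_λ is the size of the *largest* Jordan block for λ (equivalently, the smallest k with (A − λI)^k v = 0 for every generalised eigenvector v of λ).

  λ = 6: largest Jordan block has size 2, contributing (x − 6)^2

So m_A(x) = (x - 6)^2 = x^2 - 12*x + 36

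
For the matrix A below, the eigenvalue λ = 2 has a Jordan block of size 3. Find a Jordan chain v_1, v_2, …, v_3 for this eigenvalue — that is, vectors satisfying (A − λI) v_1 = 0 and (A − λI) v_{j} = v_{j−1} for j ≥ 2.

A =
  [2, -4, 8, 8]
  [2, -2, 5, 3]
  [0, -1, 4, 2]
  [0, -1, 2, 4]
A Jordan chain for λ = 2 of length 3:
v_1 = (-8, -8, -2, -2)ᵀ
v_2 = (0, 2, 0, 0)ᵀ
v_3 = (1, 0, 0, 0)ᵀ

Let N = A − (2)·I. We want v_3 with N^3 v_3 = 0 but N^2 v_3 ≠ 0; then v_{j-1} := N · v_j for j = 3, …, 2.

Pick v_3 = (1, 0, 0, 0)ᵀ.
Then v_2 = N · v_3 = (0, 2, 0, 0)ᵀ.
Then v_1 = N · v_2 = (-8, -8, -2, -2)ᵀ.

Sanity check: (A − (2)·I) v_1 = (0, 0, 0, 0)ᵀ = 0. ✓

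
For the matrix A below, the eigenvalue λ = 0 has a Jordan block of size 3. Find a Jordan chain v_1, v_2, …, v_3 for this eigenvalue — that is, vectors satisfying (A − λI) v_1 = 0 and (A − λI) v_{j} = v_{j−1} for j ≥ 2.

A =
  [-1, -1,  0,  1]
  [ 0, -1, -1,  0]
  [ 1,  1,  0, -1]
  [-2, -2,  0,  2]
A Jordan chain for λ = 0 of length 3:
v_1 = (-1, -1, 1, -2)ᵀ
v_2 = (-1, 0, 1, -2)ᵀ
v_3 = (1, 0, 0, 0)ᵀ

Let N = A − (0)·I. We want v_3 with N^3 v_3 = 0 but N^2 v_3 ≠ 0; then v_{j-1} := N · v_j for j = 3, …, 2.

Pick v_3 = (1, 0, 0, 0)ᵀ.
Then v_2 = N · v_3 = (-1, 0, 1, -2)ᵀ.
Then v_1 = N · v_2 = (-1, -1, 1, -2)ᵀ.

Sanity check: (A − (0)·I) v_1 = (0, 0, 0, 0)ᵀ = 0. ✓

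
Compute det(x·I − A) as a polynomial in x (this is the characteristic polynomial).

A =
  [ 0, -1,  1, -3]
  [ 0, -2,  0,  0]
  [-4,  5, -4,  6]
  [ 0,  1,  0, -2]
x^4 + 8*x^3 + 24*x^2 + 32*x + 16

Expanding det(x·I − A) (e.g. by cofactor expansion or by noting that A is similar to its Jordan form J, which has the same characteristic polynomial as A) gives
  χ_A(x) = x^4 + 8*x^3 + 24*x^2 + 32*x + 16
which factors as (x + 2)^4. The eigenvalues (with algebraic multiplicities) are λ = -2 with multiplicity 4.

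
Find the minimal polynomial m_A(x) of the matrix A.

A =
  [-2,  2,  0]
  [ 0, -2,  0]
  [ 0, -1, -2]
x^2 + 4*x + 4

The characteristic polynomial is χ_A(x) = (x + 2)^3, so the eigenvalues are known. The minimal polynomial is
  m_A(x) = Π_λ (x − λ)^{k_λ}
where k_λ is the size of the *largest* Jordan block for λ (equivalently, the smallest k with (A − λI)^k v = 0 for every generalised eigenvector v of λ).

  λ = -2: largest Jordan block has size 2, contributing (x + 2)^2

So m_A(x) = (x + 2)^2 = x^2 + 4*x + 4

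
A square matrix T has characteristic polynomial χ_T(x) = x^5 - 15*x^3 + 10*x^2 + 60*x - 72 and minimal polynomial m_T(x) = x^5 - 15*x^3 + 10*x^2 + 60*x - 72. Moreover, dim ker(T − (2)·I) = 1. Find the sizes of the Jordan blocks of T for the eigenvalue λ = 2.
Block sizes for λ = 2: [3]

Step 1 — from the characteristic polynomial, algebraic multiplicity of λ = 2 is 3. From dim ker(T − (2)·I) = 1, there are exactly 1 Jordan blocks for λ = 2.
Step 2 — from the minimal polynomial, the factor (x − 2)^3 tells us the largest block for λ = 2 has size 3.
Step 3 — with total size 3, 1 blocks, and largest block 3, the block sizes (in nonincreasing order) are [3].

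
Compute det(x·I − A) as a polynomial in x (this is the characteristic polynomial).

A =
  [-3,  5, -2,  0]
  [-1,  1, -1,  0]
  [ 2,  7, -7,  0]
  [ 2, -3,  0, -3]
x^4 + 12*x^3 + 54*x^2 + 108*x + 81

Expanding det(x·I − A) (e.g. by cofactor expansion or by noting that A is similar to its Jordan form J, which has the same characteristic polynomial as A) gives
  χ_A(x) = x^4 + 12*x^3 + 54*x^2 + 108*x + 81
which factors as (x + 3)^4. The eigenvalues (with algebraic multiplicities) are λ = -3 with multiplicity 4.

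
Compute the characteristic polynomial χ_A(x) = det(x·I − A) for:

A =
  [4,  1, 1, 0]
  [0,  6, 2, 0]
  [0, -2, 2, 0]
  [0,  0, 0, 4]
x^4 - 16*x^3 + 96*x^2 - 256*x + 256

Expanding det(x·I − A) (e.g. by cofactor expansion or by noting that A is similar to its Jordan form J, which has the same characteristic polynomial as A) gives
  χ_A(x) = x^4 - 16*x^3 + 96*x^2 - 256*x + 256
which factors as (x - 4)^4. The eigenvalues (with algebraic multiplicities) are λ = 4 with multiplicity 4.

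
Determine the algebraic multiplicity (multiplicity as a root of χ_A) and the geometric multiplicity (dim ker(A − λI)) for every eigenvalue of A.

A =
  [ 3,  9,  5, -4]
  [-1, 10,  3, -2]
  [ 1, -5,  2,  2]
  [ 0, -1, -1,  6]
λ = 5: alg = 3, geom = 1; λ = 6: alg = 1, geom = 1

Step 1 — factor the characteristic polynomial to read off the algebraic multiplicities:
  χ_A(x) = (x - 6)*(x - 5)^3

Step 2 — compute geometric multiplicities via the rank-nullity identity g(λ) = n − rank(A − λI):
  rank(A − (5)·I) = 3, so dim ker(A − (5)·I) = n − 3 = 1
  rank(A − (6)·I) = 3, so dim ker(A − (6)·I) = n − 3 = 1

Summary:
  λ = 5: algebraic multiplicity = 3, geometric multiplicity = 1
  λ = 6: algebraic multiplicity = 1, geometric multiplicity = 1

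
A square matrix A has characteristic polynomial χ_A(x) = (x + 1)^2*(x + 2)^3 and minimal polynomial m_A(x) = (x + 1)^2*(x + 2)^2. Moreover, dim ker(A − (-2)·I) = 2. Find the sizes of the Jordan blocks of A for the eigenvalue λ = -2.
Block sizes for λ = -2: [2, 1]

Step 1 — from the characteristic polynomial, algebraic multiplicity of λ = -2 is 3. From dim ker(A − (-2)·I) = 2, there are exactly 2 Jordan blocks for λ = -2.
Step 2 — from the minimal polynomial, the factor (x + 2)^2 tells us the largest block for λ = -2 has size 2.
Step 3 — with total size 3, 2 blocks, and largest block 2, the block sizes (in nonincreasing order) are [2, 1].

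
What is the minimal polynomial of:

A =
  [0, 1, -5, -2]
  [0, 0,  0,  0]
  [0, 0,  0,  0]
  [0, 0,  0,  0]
x^2

The characteristic polynomial is χ_A(x) = x^4, so the eigenvalues are known. The minimal polynomial is
  m_A(x) = Π_λ (x − λ)^{k_λ}
where k_λ is the size of the *largest* Jordan block for λ (equivalently, the smallest k with (A − λI)^k v = 0 for every generalised eigenvector v of λ).

  λ = 0: largest Jordan block has size 2, contributing (x − 0)^2

So m_A(x) = x^2 = x^2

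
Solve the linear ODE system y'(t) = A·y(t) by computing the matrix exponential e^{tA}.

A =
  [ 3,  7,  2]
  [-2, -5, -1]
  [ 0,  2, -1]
e^{tA} =
  [t^2*exp(-t) + 4*t*exp(-t) + exp(-t), 2*t^2*exp(-t) + 7*t*exp(-t), t^2*exp(-t)/2 + 2*t*exp(-t)]
  [-2*t*exp(-t), -4*t*exp(-t) + exp(-t), -t*exp(-t)]
  [-2*t^2*exp(-t), -4*t^2*exp(-t) + 2*t*exp(-t), -t^2*exp(-t) + exp(-t)]

Strategy: write A = P · J · P⁻¹ where J is a Jordan canonical form, so e^{tA} = P · e^{tJ} · P⁻¹, and e^{tJ} can be computed block-by-block.

A has Jordan form
J =
  [-1,  1,  0]
  [ 0, -1,  1]
  [ 0,  0, -1]
(up to reordering of blocks).

Per-block formulas:
  For a 3×3 Jordan block J_3(-1): exp(t · J_3(-1)) = e^(-1t)·(I + t·N + (t^2/2)·N^2), where N is the 3×3 nilpotent shift.

After assembling e^{tJ} and conjugating by P, we get:

e^{tA} =
  [t^2*exp(-t) + 4*t*exp(-t) + exp(-t), 2*t^2*exp(-t) + 7*t*exp(-t), t^2*exp(-t)/2 + 2*t*exp(-t)]
  [-2*t*exp(-t), -4*t*exp(-t) + exp(-t), -t*exp(-t)]
  [-2*t^2*exp(-t), -4*t^2*exp(-t) + 2*t*exp(-t), -t^2*exp(-t) + exp(-t)]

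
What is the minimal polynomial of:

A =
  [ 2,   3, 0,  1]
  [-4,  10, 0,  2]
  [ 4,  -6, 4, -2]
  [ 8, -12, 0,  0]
x^2 - 8*x + 16

The characteristic polynomial is χ_A(x) = (x - 4)^4, so the eigenvalues are known. The minimal polynomial is
  m_A(x) = Π_λ (x − λ)^{k_λ}
where k_λ is the size of the *largest* Jordan block for λ (equivalently, the smallest k with (A − λI)^k v = 0 for every generalised eigenvector v of λ).

  λ = 4: largest Jordan block has size 2, contributing (x − 4)^2

So m_A(x) = (x - 4)^2 = x^2 - 8*x + 16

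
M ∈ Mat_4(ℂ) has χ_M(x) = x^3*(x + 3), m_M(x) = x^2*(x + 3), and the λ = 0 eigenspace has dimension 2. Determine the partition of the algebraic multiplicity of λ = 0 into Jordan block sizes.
Block sizes for λ = 0: [2, 1]

Step 1 — from the characteristic polynomial, algebraic multiplicity of λ = 0 is 3. From dim ker(M − (0)·I) = 2, there are exactly 2 Jordan blocks for λ = 0.
Step 2 — from the minimal polynomial, the factor (x − 0)^2 tells us the largest block for λ = 0 has size 2.
Step 3 — with total size 3, 2 blocks, and largest block 2, the block sizes (in nonincreasing order) are [2, 1].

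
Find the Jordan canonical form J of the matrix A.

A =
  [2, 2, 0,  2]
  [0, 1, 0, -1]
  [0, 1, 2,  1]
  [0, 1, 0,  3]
J_2(2) ⊕ J_1(2) ⊕ J_1(2)

The characteristic polynomial is
  det(x·I − A) = x^4 - 8*x^3 + 24*x^2 - 32*x + 16 = (x - 2)^4

Eigenvalues and multiplicities (the geometric multiplicity of λ is n − rank(A − λI), which equals the number of Jordan blocks for λ):
  λ = 2: algebraic multiplicity = 4, geometric multiplicity = 3

Determining the block sizes for each eigenvalue:
  λ = 2: 3 blocks summing to 4 forces exactly one block of size 2 and the rest size 1 → block sizes [2, 1, 1]

Assembling the blocks gives a Jordan form
J =
  [2, 1, 0, 0]
  [0, 2, 0, 0]
  [0, 0, 2, 0]
  [0, 0, 0, 2]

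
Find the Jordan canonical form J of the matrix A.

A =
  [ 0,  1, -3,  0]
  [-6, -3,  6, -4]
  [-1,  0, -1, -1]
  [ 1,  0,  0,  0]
J_3(-1) ⊕ J_1(-1)

The characteristic polynomial is
  det(x·I − A) = x^4 + 4*x^3 + 6*x^2 + 4*x + 1 = (x + 1)^4

Eigenvalues and multiplicities (the geometric multiplicity of λ is n − rank(A − λI), which equals the number of Jordan blocks for λ):
  λ = -1: algebraic multiplicity = 4, geometric multiplicity = 2

Determining the block sizes for each eigenvalue:
  λ = -1: with am = 4 and gm = 2, the partition is not yet determined (e.g. several partitions of 4 into 2 parts exist). Let N = A − (-1)·I. Computing rank(N^1) = 2, rank(N^2) = 1, rank(N^3) = 0; the number of blocks of size ≥ j is rank(N^{j−1}) − rank(N^j), giving [2, 1, 1]. So we have 1 block(s) of size 3, 1 block(s) of size 1 → block sizes [3, 1]

Assembling the blocks gives a Jordan form
J =
  [-1,  1,  0,  0]
  [ 0, -1,  1,  0]
  [ 0,  0, -1,  0]
  [ 0,  0,  0, -1]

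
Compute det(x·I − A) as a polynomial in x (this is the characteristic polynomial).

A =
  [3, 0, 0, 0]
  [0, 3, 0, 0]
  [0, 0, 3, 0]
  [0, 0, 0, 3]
x^4 - 12*x^3 + 54*x^2 - 108*x + 81

Expanding det(x·I − A) (e.g. by cofactor expansion or by noting that A is similar to its Jordan form J, which has the same characteristic polynomial as A) gives
  χ_A(x) = x^4 - 12*x^3 + 54*x^2 - 108*x + 81
which factors as (x - 3)^4. The eigenvalues (with algebraic multiplicities) are λ = 3 with multiplicity 4.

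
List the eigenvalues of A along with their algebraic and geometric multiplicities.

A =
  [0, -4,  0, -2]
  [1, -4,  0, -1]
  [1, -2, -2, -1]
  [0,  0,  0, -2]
λ = -2: alg = 4, geom = 3

Step 1 — factor the characteristic polynomial to read off the algebraic multiplicities:
  χ_A(x) = (x + 2)^4

Step 2 — compute geometric multiplicities via the rank-nullity identity g(λ) = n − rank(A − λI):
  rank(A − (-2)·I) = 1, so dim ker(A − (-2)·I) = n − 1 = 3

Summary:
  λ = -2: algebraic multiplicity = 4, geometric multiplicity = 3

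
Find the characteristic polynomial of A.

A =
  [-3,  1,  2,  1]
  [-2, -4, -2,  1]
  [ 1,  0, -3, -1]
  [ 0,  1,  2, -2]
x^4 + 12*x^3 + 54*x^2 + 108*x + 81

Expanding det(x·I − A) (e.g. by cofactor expansion or by noting that A is similar to its Jordan form J, which has the same characteristic polynomial as A) gives
  χ_A(x) = x^4 + 12*x^3 + 54*x^2 + 108*x + 81
which factors as (x + 3)^4. The eigenvalues (with algebraic multiplicities) are λ = -3 with multiplicity 4.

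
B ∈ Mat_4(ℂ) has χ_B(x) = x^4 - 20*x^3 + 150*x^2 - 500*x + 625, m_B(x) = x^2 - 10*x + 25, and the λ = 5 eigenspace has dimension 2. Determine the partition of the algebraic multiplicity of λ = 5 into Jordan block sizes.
Block sizes for λ = 5: [2, 2]

Step 1 — from the characteristic polynomial, algebraic multiplicity of λ = 5 is 4. From dim ker(B − (5)·I) = 2, there are exactly 2 Jordan blocks for λ = 5.
Step 2 — from the minimal polynomial, the factor (x − 5)^2 tells us the largest block for λ = 5 has size 2.
Step 3 — with total size 4, 2 blocks, and largest block 2, the block sizes (in nonincreasing order) are [2, 2].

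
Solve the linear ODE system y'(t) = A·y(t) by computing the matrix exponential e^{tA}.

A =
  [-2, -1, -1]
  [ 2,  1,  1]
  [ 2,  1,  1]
e^{tA} =
  [1 - 2*t, -t, -t]
  [2*t, t + 1, t]
  [2*t, t, t + 1]

Strategy: write A = P · J · P⁻¹ where J is a Jordan canonical form, so e^{tA} = P · e^{tJ} · P⁻¹, and e^{tJ} can be computed block-by-block.

A has Jordan form
J =
  [0, 1, 0]
  [0, 0, 0]
  [0, 0, 0]
(up to reordering of blocks).

Per-block formulas:
  For a 2×2 Jordan block J_2(0): exp(t · J_2(0)) = e^(0t)·(I + t·N), where N is the 2×2 nilpotent shift.
  For a 1×1 block at λ = 0: exp(t · [0]) = [e^(0t)].

After assembling e^{tJ} and conjugating by P, we get:

e^{tA} =
  [1 - 2*t, -t, -t]
  [2*t, t + 1, t]
  [2*t, t, t + 1]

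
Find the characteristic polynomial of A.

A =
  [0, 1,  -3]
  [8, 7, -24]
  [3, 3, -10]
x^3 + 3*x^2 + 3*x + 1

Expanding det(x·I − A) (e.g. by cofactor expansion or by noting that A is similar to its Jordan form J, which has the same characteristic polynomial as A) gives
  χ_A(x) = x^3 + 3*x^2 + 3*x + 1
which factors as (x + 1)^3. The eigenvalues (with algebraic multiplicities) are λ = -1 with multiplicity 3.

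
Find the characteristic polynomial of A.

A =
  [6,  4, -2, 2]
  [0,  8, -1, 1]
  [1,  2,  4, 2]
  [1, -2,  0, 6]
x^4 - 24*x^3 + 216*x^2 - 864*x + 1296

Expanding det(x·I − A) (e.g. by cofactor expansion or by noting that A is similar to its Jordan form J, which has the same characteristic polynomial as A) gives
  χ_A(x) = x^4 - 24*x^3 + 216*x^2 - 864*x + 1296
which factors as (x - 6)^4. The eigenvalues (with algebraic multiplicities) are λ = 6 with multiplicity 4.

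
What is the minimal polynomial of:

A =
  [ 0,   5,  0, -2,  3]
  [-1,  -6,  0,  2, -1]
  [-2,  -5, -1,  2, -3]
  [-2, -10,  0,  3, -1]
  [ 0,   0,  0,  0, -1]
x^3 + 3*x^2 + 3*x + 1

The characteristic polynomial is χ_A(x) = (x + 1)^5, so the eigenvalues are known. The minimal polynomial is
  m_A(x) = Π_λ (x − λ)^{k_λ}
where k_λ is the size of the *largest* Jordan block for λ (equivalently, the smallest k with (A − λI)^k v = 0 for every generalised eigenvector v of λ).

  λ = -1: largest Jordan block has size 3, contributing (x + 1)^3

So m_A(x) = (x + 1)^3 = x^3 + 3*x^2 + 3*x + 1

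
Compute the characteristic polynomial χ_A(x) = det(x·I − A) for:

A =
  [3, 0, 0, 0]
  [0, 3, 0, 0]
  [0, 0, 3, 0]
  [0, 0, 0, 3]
x^4 - 12*x^3 + 54*x^2 - 108*x + 81

Expanding det(x·I − A) (e.g. by cofactor expansion or by noting that A is similar to its Jordan form J, which has the same characteristic polynomial as A) gives
  χ_A(x) = x^4 - 12*x^3 + 54*x^2 - 108*x + 81
which factors as (x - 3)^4. The eigenvalues (with algebraic multiplicities) are λ = 3 with multiplicity 4.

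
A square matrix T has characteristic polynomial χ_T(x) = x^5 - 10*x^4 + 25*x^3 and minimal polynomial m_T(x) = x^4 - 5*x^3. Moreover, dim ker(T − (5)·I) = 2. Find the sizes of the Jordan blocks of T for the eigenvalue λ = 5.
Block sizes for λ = 5: [1, 1]

Step 1 — from the characteristic polynomial, algebraic multiplicity of λ = 5 is 2. From dim ker(T − (5)·I) = 2, there are exactly 2 Jordan blocks for λ = 5.
Step 2 — from the minimal polynomial, the factor (x − 5) tells us the largest block for λ = 5 has size 1.
Step 3 — with total size 2, 2 blocks, and largest block 1, the block sizes (in nonincreasing order) are [1, 1].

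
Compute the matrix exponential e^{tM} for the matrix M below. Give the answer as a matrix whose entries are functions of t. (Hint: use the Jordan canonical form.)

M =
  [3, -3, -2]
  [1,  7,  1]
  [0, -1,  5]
e^{tM} =
  [t^2*exp(5*t)/2 - 2*t*exp(5*t) + exp(5*t), t^2*exp(5*t) - 3*t*exp(5*t), t^2*exp(5*t)/2 - 2*t*exp(5*t)]
  [t*exp(5*t), 2*t*exp(5*t) + exp(5*t), t*exp(5*t)]
  [-t^2*exp(5*t)/2, -t^2*exp(5*t) - t*exp(5*t), -t^2*exp(5*t)/2 + exp(5*t)]

Strategy: write M = P · J · P⁻¹ where J is a Jordan canonical form, so e^{tM} = P · e^{tJ} · P⁻¹, and e^{tJ} can be computed block-by-block.

M has Jordan form
J =
  [5, 1, 0]
  [0, 5, 1]
  [0, 0, 5]
(up to reordering of blocks).

Per-block formulas:
  For a 3×3 Jordan block J_3(5): exp(t · J_3(5)) = e^(5t)·(I + t·N + (t^2/2)·N^2), where N is the 3×3 nilpotent shift.

After assembling e^{tJ} and conjugating by P, we get:

e^{tM} =
  [t^2*exp(5*t)/2 - 2*t*exp(5*t) + exp(5*t), t^2*exp(5*t) - 3*t*exp(5*t), t^2*exp(5*t)/2 - 2*t*exp(5*t)]
  [t*exp(5*t), 2*t*exp(5*t) + exp(5*t), t*exp(5*t)]
  [-t^2*exp(5*t)/2, -t^2*exp(5*t) - t*exp(5*t), -t^2*exp(5*t)/2 + exp(5*t)]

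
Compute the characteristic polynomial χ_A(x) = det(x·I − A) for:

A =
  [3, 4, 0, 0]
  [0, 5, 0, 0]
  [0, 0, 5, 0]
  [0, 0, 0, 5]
x^4 - 18*x^3 + 120*x^2 - 350*x + 375

Expanding det(x·I − A) (e.g. by cofactor expansion or by noting that A is similar to its Jordan form J, which has the same characteristic polynomial as A) gives
  χ_A(x) = x^4 - 18*x^3 + 120*x^2 - 350*x + 375
which factors as (x - 5)^3*(x - 3). The eigenvalues (with algebraic multiplicities) are λ = 3 with multiplicity 1, λ = 5 with multiplicity 3.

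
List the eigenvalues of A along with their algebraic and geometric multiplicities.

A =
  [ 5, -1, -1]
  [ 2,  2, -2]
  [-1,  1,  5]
λ = 4: alg = 3, geom = 2

Step 1 — factor the characteristic polynomial to read off the algebraic multiplicities:
  χ_A(x) = (x - 4)^3

Step 2 — compute geometric multiplicities via the rank-nullity identity g(λ) = n − rank(A − λI):
  rank(A − (4)·I) = 1, so dim ker(A − (4)·I) = n − 1 = 2

Summary:
  λ = 4: algebraic multiplicity = 3, geometric multiplicity = 2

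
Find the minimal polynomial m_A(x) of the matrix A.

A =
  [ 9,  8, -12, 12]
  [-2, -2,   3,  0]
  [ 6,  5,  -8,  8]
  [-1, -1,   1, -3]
x^2 + 2*x + 1

The characteristic polynomial is χ_A(x) = (x + 1)^4, so the eigenvalues are known. The minimal polynomial is
  m_A(x) = Π_λ (x − λ)^{k_λ}
where k_λ is the size of the *largest* Jordan block for λ (equivalently, the smallest k with (A − λI)^k v = 0 for every generalised eigenvector v of λ).

  λ = -1: largest Jordan block has size 2, contributing (x + 1)^2

So m_A(x) = (x + 1)^2 = x^2 + 2*x + 1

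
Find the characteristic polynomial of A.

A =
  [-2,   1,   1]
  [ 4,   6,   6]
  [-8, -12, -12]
x^3 + 8*x^2 + 16*x

Expanding det(x·I − A) (e.g. by cofactor expansion or by noting that A is similar to its Jordan form J, which has the same characteristic polynomial as A) gives
  χ_A(x) = x^3 + 8*x^2 + 16*x
which factors as x*(x + 4)^2. The eigenvalues (with algebraic multiplicities) are λ = -4 with multiplicity 2, λ = 0 with multiplicity 1.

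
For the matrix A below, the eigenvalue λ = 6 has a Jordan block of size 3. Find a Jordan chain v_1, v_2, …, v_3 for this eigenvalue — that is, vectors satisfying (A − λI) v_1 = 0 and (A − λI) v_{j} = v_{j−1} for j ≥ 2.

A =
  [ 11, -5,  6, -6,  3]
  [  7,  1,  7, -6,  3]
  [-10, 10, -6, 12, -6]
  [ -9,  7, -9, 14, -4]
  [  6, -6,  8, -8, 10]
A Jordan chain for λ = 6 of length 3:
v_1 = (2, 2, -4, -2, 4)ᵀ
v_2 = (5, 7, -10, -9, 6)ᵀ
v_3 = (1, 0, 0, 0, 0)ᵀ

Let N = A − (6)·I. We want v_3 with N^3 v_3 = 0 but N^2 v_3 ≠ 0; then v_{j-1} := N · v_j for j = 3, …, 2.

Pick v_3 = (1, 0, 0, 0, 0)ᵀ.
Then v_2 = N · v_3 = (5, 7, -10, -9, 6)ᵀ.
Then v_1 = N · v_2 = (2, 2, -4, -2, 4)ᵀ.

Sanity check: (A − (6)·I) v_1 = (0, 0, 0, 0, 0)ᵀ = 0. ✓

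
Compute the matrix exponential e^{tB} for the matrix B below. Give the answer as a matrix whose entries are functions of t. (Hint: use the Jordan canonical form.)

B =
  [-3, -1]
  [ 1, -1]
e^{tB} =
  [-t*exp(-2*t) + exp(-2*t), -t*exp(-2*t)]
  [t*exp(-2*t), t*exp(-2*t) + exp(-2*t)]

Strategy: write B = P · J · P⁻¹ where J is a Jordan canonical form, so e^{tB} = P · e^{tJ} · P⁻¹, and e^{tJ} can be computed block-by-block.

B has Jordan form
J =
  [-2,  1]
  [ 0, -2]
(up to reordering of blocks).

Per-block formulas:
  For a 2×2 Jordan block J_2(-2): exp(t · J_2(-2)) = e^(-2t)·(I + t·N), where N is the 2×2 nilpotent shift.

After assembling e^{tJ} and conjugating by P, we get:

e^{tB} =
  [-t*exp(-2*t) + exp(-2*t), -t*exp(-2*t)]
  [t*exp(-2*t), t*exp(-2*t) + exp(-2*t)]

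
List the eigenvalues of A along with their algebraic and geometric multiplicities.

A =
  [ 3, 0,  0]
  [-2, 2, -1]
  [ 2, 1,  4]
λ = 3: alg = 3, geom = 2

Step 1 — factor the characteristic polynomial to read off the algebraic multiplicities:
  χ_A(x) = (x - 3)^3

Step 2 — compute geometric multiplicities via the rank-nullity identity g(λ) = n − rank(A − λI):
  rank(A − (3)·I) = 1, so dim ker(A − (3)·I) = n − 1 = 2

Summary:
  λ = 3: algebraic multiplicity = 3, geometric multiplicity = 2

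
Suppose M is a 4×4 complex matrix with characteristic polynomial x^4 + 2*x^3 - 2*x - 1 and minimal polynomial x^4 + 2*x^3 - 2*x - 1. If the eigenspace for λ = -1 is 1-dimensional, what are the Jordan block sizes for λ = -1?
Block sizes for λ = -1: [3]

Step 1 — from the characteristic polynomial, algebraic multiplicity of λ = -1 is 3. From dim ker(M − (-1)·I) = 1, there are exactly 1 Jordan blocks for λ = -1.
Step 2 — from the minimal polynomial, the factor (x + 1)^3 tells us the largest block for λ = -1 has size 3.
Step 3 — with total size 3, 1 blocks, and largest block 3, the block sizes (in nonincreasing order) are [3].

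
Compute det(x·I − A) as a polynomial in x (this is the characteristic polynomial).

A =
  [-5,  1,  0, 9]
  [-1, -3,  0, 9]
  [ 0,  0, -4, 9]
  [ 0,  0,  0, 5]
x^4 + 7*x^3 - 12*x^2 - 176*x - 320

Expanding det(x·I − A) (e.g. by cofactor expansion or by noting that A is similar to its Jordan form J, which has the same characteristic polynomial as A) gives
  χ_A(x) = x^4 + 7*x^3 - 12*x^2 - 176*x - 320
which factors as (x - 5)*(x + 4)^3. The eigenvalues (with algebraic multiplicities) are λ = -4 with multiplicity 3, λ = 5 with multiplicity 1.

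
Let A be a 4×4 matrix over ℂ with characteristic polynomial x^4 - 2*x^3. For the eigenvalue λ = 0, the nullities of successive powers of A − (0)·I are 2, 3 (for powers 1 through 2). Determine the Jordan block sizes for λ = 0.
Block sizes for λ = 0: [2, 1]

From the dimensions of kernels of powers, the number of Jordan blocks of size at least j is d_j − d_{j−1} where d_j = dim ker(N^j) (with d_0 = 0). Computing the differences gives [2, 1].
The number of blocks of size exactly k is (#blocks of size ≥ k) − (#blocks of size ≥ k + 1), so the partition is: 1 block(s) of size 1, 1 block(s) of size 2.
In nonincreasing order the block sizes are [2, 1].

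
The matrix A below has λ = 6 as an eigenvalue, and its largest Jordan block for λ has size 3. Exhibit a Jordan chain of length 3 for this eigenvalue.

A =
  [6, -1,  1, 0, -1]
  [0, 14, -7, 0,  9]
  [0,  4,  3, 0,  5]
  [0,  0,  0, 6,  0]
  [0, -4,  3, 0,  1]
A Jordan chain for λ = 6 of length 3:
v_1 = (1, -8, -4, 0, 4)ᵀ
v_2 = (1, -7, -3, 0, 3)ᵀ
v_3 = (0, 0, 1, 0, 0)ᵀ

Let N = A − (6)·I. We want v_3 with N^3 v_3 = 0 but N^2 v_3 ≠ 0; then v_{j-1} := N · v_j for j = 3, …, 2.

Pick v_3 = (0, 0, 1, 0, 0)ᵀ.
Then v_2 = N · v_3 = (1, -7, -3, 0, 3)ᵀ.
Then v_1 = N · v_2 = (1, -8, -4, 0, 4)ᵀ.

Sanity check: (A − (6)·I) v_1 = (0, 0, 0, 0, 0)ᵀ = 0. ✓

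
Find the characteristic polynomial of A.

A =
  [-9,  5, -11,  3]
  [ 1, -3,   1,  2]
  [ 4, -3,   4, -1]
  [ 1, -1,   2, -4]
x^4 + 12*x^3 + 54*x^2 + 108*x + 81

Expanding det(x·I − A) (e.g. by cofactor expansion or by noting that A is similar to its Jordan form J, which has the same characteristic polynomial as A) gives
  χ_A(x) = x^4 + 12*x^3 + 54*x^2 + 108*x + 81
which factors as (x + 3)^4. The eigenvalues (with algebraic multiplicities) are λ = -3 with multiplicity 4.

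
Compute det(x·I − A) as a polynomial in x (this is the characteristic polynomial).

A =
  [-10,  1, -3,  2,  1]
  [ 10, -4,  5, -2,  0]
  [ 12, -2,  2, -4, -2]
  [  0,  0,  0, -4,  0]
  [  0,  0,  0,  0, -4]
x^5 + 20*x^4 + 160*x^3 + 640*x^2 + 1280*x + 1024

Expanding det(x·I − A) (e.g. by cofactor expansion or by noting that A is similar to its Jordan form J, which has the same characteristic polynomial as A) gives
  χ_A(x) = x^5 + 20*x^4 + 160*x^3 + 640*x^2 + 1280*x + 1024
which factors as (x + 4)^5. The eigenvalues (with algebraic multiplicities) are λ = -4 with multiplicity 5.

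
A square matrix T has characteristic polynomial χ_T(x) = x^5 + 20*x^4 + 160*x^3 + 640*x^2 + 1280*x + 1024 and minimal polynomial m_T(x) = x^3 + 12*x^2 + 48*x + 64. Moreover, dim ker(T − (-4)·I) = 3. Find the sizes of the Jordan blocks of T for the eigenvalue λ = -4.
Block sizes for λ = -4: [3, 1, 1]

Step 1 — from the characteristic polynomial, algebraic multiplicity of λ = -4 is 5. From dim ker(T − (-4)·I) = 3, there are exactly 3 Jordan blocks for λ = -4.
Step 2 — from the minimal polynomial, the factor (x + 4)^3 tells us the largest block for λ = -4 has size 3.
Step 3 — with total size 5, 3 blocks, and largest block 3, the block sizes (in nonincreasing order) are [3, 1, 1].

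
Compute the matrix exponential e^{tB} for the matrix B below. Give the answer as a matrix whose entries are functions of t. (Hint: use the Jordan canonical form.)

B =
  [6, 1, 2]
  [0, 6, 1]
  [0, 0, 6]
e^{tB} =
  [exp(6*t), t*exp(6*t), t^2*exp(6*t)/2 + 2*t*exp(6*t)]
  [0, exp(6*t), t*exp(6*t)]
  [0, 0, exp(6*t)]

Strategy: write B = P · J · P⁻¹ where J is a Jordan canonical form, so e^{tB} = P · e^{tJ} · P⁻¹, and e^{tJ} can be computed block-by-block.

B has Jordan form
J =
  [6, 1, 0]
  [0, 6, 1]
  [0, 0, 6]
(up to reordering of blocks).

Per-block formulas:
  For a 3×3 Jordan block J_3(6): exp(t · J_3(6)) = e^(6t)·(I + t·N + (t^2/2)·N^2), where N is the 3×3 nilpotent shift.

After assembling e^{tJ} and conjugating by P, we get:

e^{tB} =
  [exp(6*t), t*exp(6*t), t^2*exp(6*t)/2 + 2*t*exp(6*t)]
  [0, exp(6*t), t*exp(6*t)]
  [0, 0, exp(6*t)]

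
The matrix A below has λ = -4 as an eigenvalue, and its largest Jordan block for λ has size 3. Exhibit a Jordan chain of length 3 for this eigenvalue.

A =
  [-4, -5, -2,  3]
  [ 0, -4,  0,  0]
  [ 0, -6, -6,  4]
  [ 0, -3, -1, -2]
A Jordan chain for λ = -4 of length 3:
v_1 = (3, 0, 0, 0)ᵀ
v_2 = (-5, 0, -6, -3)ᵀ
v_3 = (0, 1, 0, 0)ᵀ

Let N = A − (-4)·I. We want v_3 with N^3 v_3 = 0 but N^2 v_3 ≠ 0; then v_{j-1} := N · v_j for j = 3, …, 2.

Pick v_3 = (0, 1, 0, 0)ᵀ.
Then v_2 = N · v_3 = (-5, 0, -6, -3)ᵀ.
Then v_1 = N · v_2 = (3, 0, 0, 0)ᵀ.

Sanity check: (A − (-4)·I) v_1 = (0, 0, 0, 0)ᵀ = 0. ✓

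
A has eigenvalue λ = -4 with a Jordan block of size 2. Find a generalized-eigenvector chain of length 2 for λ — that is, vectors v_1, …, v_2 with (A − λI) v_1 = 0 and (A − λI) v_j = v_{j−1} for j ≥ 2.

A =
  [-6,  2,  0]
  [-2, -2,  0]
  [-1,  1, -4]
A Jordan chain for λ = -4 of length 2:
v_1 = (-2, -2, -1)ᵀ
v_2 = (1, 0, 0)ᵀ

Let N = A − (-4)·I. We want v_2 with N^2 v_2 = 0 but N^1 v_2 ≠ 0; then v_{j-1} := N · v_j for j = 2, …, 2.

Pick v_2 = (1, 0, 0)ᵀ.
Then v_1 = N · v_2 = (-2, -2, -1)ᵀ.

Sanity check: (A − (-4)·I) v_1 = (0, 0, 0)ᵀ = 0. ✓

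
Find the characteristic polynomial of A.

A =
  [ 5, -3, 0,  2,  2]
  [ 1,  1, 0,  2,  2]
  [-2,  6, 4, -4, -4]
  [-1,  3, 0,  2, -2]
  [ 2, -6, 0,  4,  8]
x^5 - 20*x^4 + 160*x^3 - 640*x^2 + 1280*x - 1024

Expanding det(x·I − A) (e.g. by cofactor expansion or by noting that A is similar to its Jordan form J, which has the same characteristic polynomial as A) gives
  χ_A(x) = x^5 - 20*x^4 + 160*x^3 - 640*x^2 + 1280*x - 1024
which factors as (x - 4)^5. The eigenvalues (with algebraic multiplicities) are λ = 4 with multiplicity 5.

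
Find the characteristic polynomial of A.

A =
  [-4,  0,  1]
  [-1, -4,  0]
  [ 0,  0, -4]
x^3 + 12*x^2 + 48*x + 64

Expanding det(x·I − A) (e.g. by cofactor expansion or by noting that A is similar to its Jordan form J, which has the same characteristic polynomial as A) gives
  χ_A(x) = x^3 + 12*x^2 + 48*x + 64
which factors as (x + 4)^3. The eigenvalues (with algebraic multiplicities) are λ = -4 with multiplicity 3.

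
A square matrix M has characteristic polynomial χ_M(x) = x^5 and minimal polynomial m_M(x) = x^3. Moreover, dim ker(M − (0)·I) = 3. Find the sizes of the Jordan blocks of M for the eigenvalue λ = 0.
Block sizes for λ = 0: [3, 1, 1]

Step 1 — from the characteristic polynomial, algebraic multiplicity of λ = 0 is 5. From dim ker(M − (0)·I) = 3, there are exactly 3 Jordan blocks for λ = 0.
Step 2 — from the minimal polynomial, the factor (x − 0)^3 tells us the largest block for λ = 0 has size 3.
Step 3 — with total size 5, 3 blocks, and largest block 3, the block sizes (in nonincreasing order) are [3, 1, 1].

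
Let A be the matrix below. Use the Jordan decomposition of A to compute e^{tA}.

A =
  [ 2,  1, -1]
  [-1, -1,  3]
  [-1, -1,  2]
e^{tA} =
  [t^2*exp(t)/2 + t*exp(t) + exp(t), t*exp(t), t^2*exp(t)/2 - t*exp(t)]
  [-t^2*exp(t) - t*exp(t), -2*t*exp(t) + exp(t), -t^2*exp(t) + 3*t*exp(t)]
  [-t^2*exp(t)/2 - t*exp(t), -t*exp(t), -t^2*exp(t)/2 + t*exp(t) + exp(t)]

Strategy: write A = P · J · P⁻¹ where J is a Jordan canonical form, so e^{tA} = P · e^{tJ} · P⁻¹, and e^{tJ} can be computed block-by-block.

A has Jordan form
J =
  [1, 1, 0]
  [0, 1, 1]
  [0, 0, 1]
(up to reordering of blocks).

Per-block formulas:
  For a 3×3 Jordan block J_3(1): exp(t · J_3(1)) = e^(1t)·(I + t·N + (t^2/2)·N^2), where N is the 3×3 nilpotent shift.

After assembling e^{tJ} and conjugating by P, we get:

e^{tA} =
  [t^2*exp(t)/2 + t*exp(t) + exp(t), t*exp(t), t^2*exp(t)/2 - t*exp(t)]
  [-t^2*exp(t) - t*exp(t), -2*t*exp(t) + exp(t), -t^2*exp(t) + 3*t*exp(t)]
  [-t^2*exp(t)/2 - t*exp(t), -t*exp(t), -t^2*exp(t)/2 + t*exp(t) + exp(t)]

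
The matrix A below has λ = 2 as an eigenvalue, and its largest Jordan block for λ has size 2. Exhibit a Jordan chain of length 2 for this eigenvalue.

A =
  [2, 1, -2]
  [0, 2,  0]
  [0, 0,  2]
A Jordan chain for λ = 2 of length 2:
v_1 = (1, 0, 0)ᵀ
v_2 = (0, 1, 0)ᵀ

Let N = A − (2)·I. We want v_2 with N^2 v_2 = 0 but N^1 v_2 ≠ 0; then v_{j-1} := N · v_j for j = 2, …, 2.

Pick v_2 = (0, 1, 0)ᵀ.
Then v_1 = N · v_2 = (1, 0, 0)ᵀ.

Sanity check: (A − (2)·I) v_1 = (0, 0, 0)ᵀ = 0. ✓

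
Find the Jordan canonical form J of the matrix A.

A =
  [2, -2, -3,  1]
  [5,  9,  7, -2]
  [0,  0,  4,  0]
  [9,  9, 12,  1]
J_3(4) ⊕ J_1(4)

The characteristic polynomial is
  det(x·I − A) = x^4 - 16*x^3 + 96*x^2 - 256*x + 256 = (x - 4)^4

Eigenvalues and multiplicities (the geometric multiplicity of λ is n − rank(A − λI), which equals the number of Jordan blocks for λ):
  λ = 4: algebraic multiplicity = 4, geometric multiplicity = 2

Determining the block sizes for each eigenvalue:
  λ = 4: with am = 4 and gm = 2, the partition is not yet determined (e.g. several partitions of 4 into 2 parts exist). Let N = A − (4)·I. Computing rank(N^1) = 2, rank(N^2) = 1, rank(N^3) = 0; the number of blocks of size ≥ j is rank(N^{j−1}) − rank(N^j), giving [2, 1, 1]. So we have 1 block(s) of size 3, 1 block(s) of size 1 → block sizes [3, 1]

Assembling the blocks gives a Jordan form
J =
  [4, 1, 0, 0]
  [0, 4, 1, 0]
  [0, 0, 4, 0]
  [0, 0, 0, 4]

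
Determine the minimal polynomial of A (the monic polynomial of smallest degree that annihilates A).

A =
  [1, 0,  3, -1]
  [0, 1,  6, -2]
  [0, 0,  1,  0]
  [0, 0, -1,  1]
x^3 - 3*x^2 + 3*x - 1

The characteristic polynomial is χ_A(x) = (x - 1)^4, so the eigenvalues are known. The minimal polynomial is
  m_A(x) = Π_λ (x − λ)^{k_λ}
where k_λ is the size of the *largest* Jordan block for λ (equivalently, the smallest k with (A − λI)^k v = 0 for every generalised eigenvector v of λ).

  λ = 1: largest Jordan block has size 3, contributing (x − 1)^3

So m_A(x) = (x - 1)^3 = x^3 - 3*x^2 + 3*x - 1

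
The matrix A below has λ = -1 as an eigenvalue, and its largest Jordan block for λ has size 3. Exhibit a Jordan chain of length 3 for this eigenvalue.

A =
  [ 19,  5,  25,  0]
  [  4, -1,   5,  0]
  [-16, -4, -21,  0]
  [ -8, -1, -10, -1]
A Jordan chain for λ = -1 of length 3:
v_1 = (20, 0, -16, -4)ᵀ
v_2 = (20, 4, -16, -8)ᵀ
v_3 = (1, 0, 0, 0)ᵀ

Let N = A − (-1)·I. We want v_3 with N^3 v_3 = 0 but N^2 v_3 ≠ 0; then v_{j-1} := N · v_j for j = 3, …, 2.

Pick v_3 = (1, 0, 0, 0)ᵀ.
Then v_2 = N · v_3 = (20, 4, -16, -8)ᵀ.
Then v_1 = N · v_2 = (20, 0, -16, -4)ᵀ.

Sanity check: (A − (-1)·I) v_1 = (0, 0, 0, 0)ᵀ = 0. ✓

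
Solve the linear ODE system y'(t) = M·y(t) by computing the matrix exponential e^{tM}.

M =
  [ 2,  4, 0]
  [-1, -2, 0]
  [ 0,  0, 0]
e^{tM} =
  [2*t + 1, 4*t, 0]
  [-t, 1 - 2*t, 0]
  [0, 0, 1]

Strategy: write M = P · J · P⁻¹ where J is a Jordan canonical form, so e^{tM} = P · e^{tJ} · P⁻¹, and e^{tJ} can be computed block-by-block.

M has Jordan form
J =
  [0, 1, 0]
  [0, 0, 0]
  [0, 0, 0]
(up to reordering of blocks).

Per-block formulas:
  For a 2×2 Jordan block J_2(0): exp(t · J_2(0)) = e^(0t)·(I + t·N), where N is the 2×2 nilpotent shift.
  For a 1×1 block at λ = 0: exp(t · [0]) = [e^(0t)].

After assembling e^{tJ} and conjugating by P, we get:

e^{tM} =
  [2*t + 1, 4*t, 0]
  [-t, 1 - 2*t, 0]
  [0, 0, 1]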